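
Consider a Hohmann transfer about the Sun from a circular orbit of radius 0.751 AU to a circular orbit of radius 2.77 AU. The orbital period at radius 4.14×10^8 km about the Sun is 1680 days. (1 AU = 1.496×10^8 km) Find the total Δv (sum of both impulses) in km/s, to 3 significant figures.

Δv = 15.0 km/s

From Kepler's third law T² = 4π²r³/μ at r = 4.14×10^8 km, T = 1680 days = 1680 × 86400 s = 1.45152×10^8 s: μ = 4π²r³/T² = 1.32958×10^11 km³/s².
In km: r₁ = 0.751 × 1.496×10^8 = 1.123496×10^8 km; r₂ = 2.77 × 1.496×10^8 = 4.14392×10^8 km.
Transfer-ellipse semi-major axis a_t = (r₁ + r₂)/2 = (1.123496×10^8 + 4.14392×10^8)/2 = 2.633708×10^8 km.
Circular speed at r₁: v₁ = √(μ/r₁) = √(1.32958×10^11/1.123496×10^8) = 34.40 km/s.
Transfer-orbit speed at r₁ (v² = μ(2/r − 1/a)): v_p = √[μ(2/r₁ − 1/a_t)] = 43.15 km/s.
First burn Δv₁ = |v_p − v₁| = 8.750 km/s.
Circular speed at r₂: v₂ = √(μ/r₂) = 17.912 km/s.
Transfer-orbit speed at r₂: v_a = √[μ(2/r₂ − 1/a_t)] = 11.699 km/s.
Second burn Δv₂ = |v₂ − v_a| = 6.213 km/s.
Total Δv = Δv₁ + Δv₂ = 14.96 km/s.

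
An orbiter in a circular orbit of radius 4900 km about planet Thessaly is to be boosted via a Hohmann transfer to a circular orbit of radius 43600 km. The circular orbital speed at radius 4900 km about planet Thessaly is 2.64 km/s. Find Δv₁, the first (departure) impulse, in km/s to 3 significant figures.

From the circular-orbit relation v² = μ/r at r = 4900 km: μ = v²r = (2.64)² × 4900 = 34151.0 km³/s².
The Hohmann ellipse has a_t = (r₁ + r₂)/2 = 24250 km.
Circular speed at r = 4900 km: v_c = √(μ/r) = 2.6400 km/s.
Transfer-orbit speed at the same r (vis-viva, a = a_t): v_t = √[μ(2/r − 1/a_t)] = 3.5399 km/s.
Δv₁ = |v_t − v_c| = |3.5399 − 2.6400| = 0.8999 km/s.

Δv₁ = 0.900 km/s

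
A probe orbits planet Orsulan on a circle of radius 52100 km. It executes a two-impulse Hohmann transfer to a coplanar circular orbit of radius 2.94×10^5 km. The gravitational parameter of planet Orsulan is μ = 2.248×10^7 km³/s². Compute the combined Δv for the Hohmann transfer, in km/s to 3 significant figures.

Semi-major axis of the transfer orbit: a_t = (52100 + 2.940×10^5)/2 = 1.7305×10^5 km.
At r₁ the circular-orbit speed is v₁ = √(μ/r₁) = 20.772 km/s.
On the transfer ellipse at r₁, vis-viva equation gives v_p = √[μ(2/r₁ − 1/a_t)] = 27.075 km/s.
First burn Δv₁ = |v_p − v₁| = 6.303 km/s.
Circular speed at r₂: v₂ = √(μ/r₂) = 8.744 km/s.
Transfer-orbit speed at r₂: v_a = √[μ(2/r₂ − 1/a_t)] = 4.798 km/s.
Second burn Δv₂ = |v₂ − v_a| = 3.946 km/s.
Total Δv = Δv₁ + Δv₂ = 10.25 km/s.

Δv = 10.2 km/s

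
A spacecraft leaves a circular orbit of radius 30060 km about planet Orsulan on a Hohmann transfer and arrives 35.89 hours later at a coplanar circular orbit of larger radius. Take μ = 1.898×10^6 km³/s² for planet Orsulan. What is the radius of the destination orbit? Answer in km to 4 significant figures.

r₂ = 2.650×10^5 km

Transfer time t = 35.89 hours = 1.29204×10^5 s, and t = π√(a_t³/μ).
So a_t = (μ t²/π²)^(1/3) = (1.898×10^6 × (1.29204×10^5)² / π²)^(1/3) = 1.4752×10^5 km.
Since a_t = (r₁ + r₂)/2, r₂ = 2a_t − r₁ = 2×1.4752×10^5 − 30060 = 2.6498×10^5 km.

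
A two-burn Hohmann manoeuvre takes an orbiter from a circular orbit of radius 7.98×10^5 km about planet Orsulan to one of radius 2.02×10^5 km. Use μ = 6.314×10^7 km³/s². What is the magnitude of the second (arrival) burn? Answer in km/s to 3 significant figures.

Transfer-ellipse semi-major axis a_t = (r₁ + r₂)/2 = (7.980×10^5 + 2.020×10^5)/2 = 5.000×10^5 km.
On the circular orbit at r = 2.020×10^5 km, v_c = √(μ/r) = 17.6798 km/s.
Vis-viva on the transfer ellipse at r = 2.020×10^5 km gives v_t = √[μ(2/r − 1/a_t)] = 22.3354 km/s.
Δv₂ = |v_t − v_c| = |22.3354 − 17.6798| = 4.656 km/s.

Δv₂ = 4.66 km/s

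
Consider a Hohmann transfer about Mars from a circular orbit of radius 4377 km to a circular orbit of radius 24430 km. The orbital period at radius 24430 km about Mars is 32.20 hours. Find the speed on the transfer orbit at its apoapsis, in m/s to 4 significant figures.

From Kepler's third law T² = 4π²r³/μ at r = 24430 km, T = 32.20 hours = 32.20 × 3600 s = 1.1592×10^5 s: μ = 4π²r³/T² = 42836.4 km³/s².
The Hohmann ellipse has a_t = (r₁ + r₂)/2 = 14403.5 km.
The apoapsis of the transfer ellipse is at r = 24430 km.
Applying v² = μ(2/r − 1/a_t): v = 0.7300 km/s.

v = 730.0 m/s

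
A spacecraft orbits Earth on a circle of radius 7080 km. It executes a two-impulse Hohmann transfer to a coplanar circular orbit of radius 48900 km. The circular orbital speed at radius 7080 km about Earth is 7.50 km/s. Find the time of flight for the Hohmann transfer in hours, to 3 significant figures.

From the circular-orbit relation v² = μ/r at r = 7080 km: μ = v²r = (7.50)² × 7080 = 3.98250×10^5 km³/s².
The Hohmann ellipse has a_t = (r₁ + r₂)/2 = 27990 km.
By Kepler's third law the transfer-orbit period is T = 2π√(a_t³/μ), so t = T/2 = 23312 s.
Converting: 23312 s ÷ 3600 s/hour = 6.48 hours.

t = 6.48 hours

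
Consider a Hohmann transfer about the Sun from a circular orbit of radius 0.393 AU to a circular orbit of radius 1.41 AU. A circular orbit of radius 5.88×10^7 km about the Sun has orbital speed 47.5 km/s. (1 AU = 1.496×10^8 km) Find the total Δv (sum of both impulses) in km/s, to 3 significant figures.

Δv = 20.4 km/s

From the circular-orbit relation v² = μ/r at r = 5.88×10^7 km: μ = v²r = (47.5)² × 5.88×10^7 = 1.32668×10^11 km³/s².
In km: r₁ = 0.393 × 1.496×10^8 = 5.87928×10^7 km; r₂ = 1.41 × 1.496×10^8 = 2.10936×10^8 km.
The Hohmann ellipse has a_t = (r₁ + r₂)/2 = 1.348644×10^8 km.
Circular speed at r₁: v₁ = √(μ/r₁) = √(1.32668×10^11/5.87928×10^7) = 47.50 km/s.
On the transfer ellipse at r₁, v² = μ(2/r − 1/a) gives v_p = √[μ(2/r₁ − 1/a_t)] = 59.41 km/s.
First burn Δv₁ = |v_p − v₁| = 11.91 km/s.
At r₂, v₂ = √(μ/r₂) = 25.08 km/s.
Transfer-orbit speed at r₂: v_a = √[μ(2/r₂ − 1/a_t)] = 16.56 km/s.
Second burn Δv₂ = |v₂ − v_a| = 8.520 km/s.
Δv = Δv₁ + Δv₂ = 11.91 + 8.520 = 20.43 km/s.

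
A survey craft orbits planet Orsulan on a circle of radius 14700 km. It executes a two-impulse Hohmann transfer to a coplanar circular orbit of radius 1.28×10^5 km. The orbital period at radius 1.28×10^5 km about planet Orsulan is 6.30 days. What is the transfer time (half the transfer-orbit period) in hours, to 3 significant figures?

t = 31.5 hours

From Kepler's third law T² = 4π²r³/μ at r = 1.28×10^5 km, T = 6.30 days = 6.30 × 86400 s = 5.4432×10^5 s: μ = 4π²r³/T² = 2.79435×10^5 km³/s².
The Hohmann ellipse has a_t = (r₁ + r₂)/2 = 71350 km.
Half the transfer-orbit period gives t = π√(a_t³/μ) = 1.133×10^5 s.
Converting: 1.133×10^5 s ÷ 3600 s/hour = 31.5 hours.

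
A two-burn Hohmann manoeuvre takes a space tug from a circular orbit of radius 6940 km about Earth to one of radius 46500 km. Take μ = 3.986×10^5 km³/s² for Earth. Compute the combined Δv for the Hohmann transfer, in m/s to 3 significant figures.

Δv = 3850 m/s

The Hohmann ellipse has a_t = (r₁ + r₂)/2 = 26720 km.
At r₁ the circular-orbit speed is v₁ = √(μ/r₁) = 7.579 km/s.
Transfer-orbit speed at r₁ (vis-viva): v_p = √[μ(2/r₁ − 1/a_t)] = 9.998 km/s.
First burn Δv₁ = |v_p − v₁| = 2.419 km/s.
At r₂, v₂ = √(μ/r₂) = 2.928 km/s.
Transfer-orbit speed at r₂: v_a = √[μ(2/r₂ − 1/a_t)] = 1.492 km/s.
Second burn Δv₂ = |v₂ − v_a| = 1.436 km/s.
Δv = Δv₁ + Δv₂ = 2.419 + 1.436 = 3.855 km/s.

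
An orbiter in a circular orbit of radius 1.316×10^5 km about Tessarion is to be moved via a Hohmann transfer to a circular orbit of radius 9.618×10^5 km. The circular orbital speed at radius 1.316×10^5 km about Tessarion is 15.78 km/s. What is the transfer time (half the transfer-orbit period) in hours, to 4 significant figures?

t = 61.62 hours

From the circular-orbit relation v² = μ/r at r = 1.316×10^5 km: μ = v²r = (15.78)² × 1.316×10^5 = 3.27695×10^7 km³/s².
Semi-major axis of the transfer orbit: a_t = (1.316×10^5 + 9.618×10^5)/2 = 5.467×10^5 km.
Transfer time t = π√(a_t³/μ) = π√((5.467×10^5)³ / 3.27695×10^7) = 2.2184×10^5 s.
Converting: 2.2184×10^5 s ÷ 3600 s/hour = 61.62 hours.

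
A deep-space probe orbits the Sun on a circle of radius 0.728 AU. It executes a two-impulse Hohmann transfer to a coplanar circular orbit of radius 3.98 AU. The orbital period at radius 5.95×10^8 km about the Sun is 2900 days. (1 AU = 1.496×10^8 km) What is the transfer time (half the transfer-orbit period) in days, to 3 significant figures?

From Kepler's third law T² = 4π²r³/μ at r = 5.95×10^8 km, T = 2900 days = 2900 × 86400 s = 2.5056×10^8 s: μ = 4π²r³/T² = 1.32461×10^11 km³/s².
In km: r₁ = 0.728 × 1.496×10^8 = 1.089088×10^8 km; r₂ = 3.98 × 1.496×10^8 = 5.95408×10^8 km.
Transfer-ellipse semi-major axis a_t = (r₁ + r₂)/2 = (1.089088×10^8 + 5.95408×10^8)/2 = 3.521584×10^8 km.
Transfer time t = π√(a_t³/μ) = π√((3.521584×10^8)³ / 1.32461×10^11) = 5.704×10^7 s.
Converting: 5.704×10^7 s ÷ 86400 s/day = 660 days.

t = 660 days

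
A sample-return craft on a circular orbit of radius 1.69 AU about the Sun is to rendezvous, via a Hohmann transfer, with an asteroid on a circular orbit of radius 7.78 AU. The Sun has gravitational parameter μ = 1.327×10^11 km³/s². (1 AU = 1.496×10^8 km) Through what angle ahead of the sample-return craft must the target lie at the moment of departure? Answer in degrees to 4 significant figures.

φ = 94.54°

In km: r₁ = 1.69 × 1.496×10^8 = 2.52824×10^8 km; r₂ = 7.78 × 1.496×10^8 = 1.163888×10^9 km.
Transfer-ellipse semi-major axis a_t = (r₁ + r₂)/2 = (2.52824×10^8 + 1.163888×10^9)/2 = 7.08356×10^8 km.
Transfer time t = π√(a_t³/μ) = 1.6259×10^8 s.
The target's mean motion on its circular orbit is ω₂ = √(μ/r₂³) = 9.1742×10^-9 rad/s.
Angle swept by the target during transfer: ω₂·t = 1.4916 rad = 85.46°.
The sample-return craft traverses 180° on the transfer ellipse, so the target must lead by 180° − 85.46° = 94.54°.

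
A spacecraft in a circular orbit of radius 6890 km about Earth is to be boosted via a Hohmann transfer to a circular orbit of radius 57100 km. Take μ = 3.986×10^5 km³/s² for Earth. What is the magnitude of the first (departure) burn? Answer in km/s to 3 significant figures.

Δv₁ = 2.55 km/s

Semi-major axis of the transfer orbit: a_t = (6890 + 57100)/2 = 31995 km.
Circular speed at r = 6890 km: v_c = √(μ/r) = 7.6060 km/s.
Transfer-orbit speed at the same r (vis-viva, a = a_t): v_t = √[μ(2/r − 1/a_t)] = 10.161 km/s.
Δv₁ = |v_t − v_c| = |10.161 − 7.6060| = 2.555 km/s.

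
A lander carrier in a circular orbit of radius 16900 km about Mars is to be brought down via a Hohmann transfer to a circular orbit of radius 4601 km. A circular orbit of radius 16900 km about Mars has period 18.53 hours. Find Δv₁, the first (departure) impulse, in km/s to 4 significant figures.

Δv₁ = 0.5504 km/s

From Kepler's third law T² = 4π²r³/μ at r = 16900 km, T = 18.53 hours = 18.53 × 3600 s = 66708 s: μ = 4π²r³/T² = 42821.7 km³/s².
The Hohmann ellipse has a_t = (r₁ + r₂)/2 = 10750.5 km.
On the circular orbit at r = 16900 km, v_c = √(μ/r) = 1.5918 km/s.
Transfer-orbit speed at the same r (vis-viva, a = a_t): v_t = √[μ(2/r − 1/a_t)] = 1.0414 km/s.
Δv₁ = |v_t − v_c| = |1.0414 − 1.5918| = 0.5504 km/s.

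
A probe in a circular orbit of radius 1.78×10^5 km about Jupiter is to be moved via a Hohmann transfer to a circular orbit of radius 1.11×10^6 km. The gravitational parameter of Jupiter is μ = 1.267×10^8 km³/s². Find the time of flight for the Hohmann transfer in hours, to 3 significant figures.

t = 40.1 hours

Semi-major axis of the transfer orbit: a_t = (1.780×10^5 + 1.110×10^6)/2 = 6.440×10^5 km.
Transfer time t = π√(a_t³/μ) = π√((6.440×10^5)³ / 1.267×10^8) = 1.442×10^5 s.
Converting: 1.442×10^5 s ÷ 3600 s/hour = 40.1 hours.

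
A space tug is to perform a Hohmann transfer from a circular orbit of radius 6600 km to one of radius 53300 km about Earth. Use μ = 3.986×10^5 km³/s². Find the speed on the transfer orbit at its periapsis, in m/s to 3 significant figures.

The Hohmann ellipse has a_t = (r₁ + r₂)/2 = 29950 km.
The periapsis of the transfer ellipse is at r = 6600 km.
Vis-viva: v = √[μ(2/r − 1/a_t)] = √[3.986×10^5 × (2/6600 − 1/29950)] = 10.37 km/s.

v = 10400 m/s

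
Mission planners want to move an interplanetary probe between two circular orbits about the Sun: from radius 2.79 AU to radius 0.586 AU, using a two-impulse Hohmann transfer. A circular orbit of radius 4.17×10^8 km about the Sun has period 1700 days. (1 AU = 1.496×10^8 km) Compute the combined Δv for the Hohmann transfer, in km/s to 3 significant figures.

From Kepler's third law T² = 4π²r³/μ at r = 4.17×10^8 km, T = 1700 days = 1700 × 86400 s = 1.4688×10^8 s: μ = 4π²r³/T² = 1.32691×10^11 km³/s².
In km: r₁ = 2.79 × 1.496×10^8 = 4.17384×10^8 km; r₂ = 0.586 × 1.496×10^8 = 8.76656×10^7 km.
The Hohmann ellipse has a_t = (r₁ + r₂)/2 = 2.525248×10^8 km.
At r₁ the circular-orbit speed is v₁ = √(μ/r₁) = 17.8301 km/s.
On the transfer ellipse at r₁, vis-viva equation gives v_a = √[μ(2/r₁ − 1/a_t)] = 10.5055 km/s.
First burn Δv₁ = |v_a − v₁| = 7.3246 km/s.
Circular speed at r₂: v₂ = √(μ/r₂) = 38.90511 km/s.
Transfer-orbit speed at r₂: v_p = √[μ(2/r₂ − 1/a_t)] = 50.01757 km/s.
Second burn Δv₂ = |v₂ − v_p| = 11.112 km/s.
Δv = Δv₁ + Δv₂ = 7.3246 + 11.112 = 18.44 km/s.

Δv = 18.4 km/s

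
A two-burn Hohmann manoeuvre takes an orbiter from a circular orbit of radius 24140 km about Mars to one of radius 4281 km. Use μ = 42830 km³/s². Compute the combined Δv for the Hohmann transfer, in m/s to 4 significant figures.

Δv = 1560 m/s

The Hohmann ellipse has a_t = (r₁ + r₂)/2 = 14210.5 km.
At r₁ the circular-orbit speed is v₁ = √(μ/r₁) = 1.332 km/s.
On the transfer ellipse at r₁, vis-viva equation gives v_a = √[μ(2/r₁ − 1/a_t)] = 0.7311 km/s.
First burn Δv₁ = |v_a − v₁| = 0.6009 km/s.
Circular speed at r₂: v₂ = √(μ/r₂) = 3.1630 km/s.
Transfer-orbit speed at r₂: v_p = √[μ(2/r₂ − 1/a_t)] = 4.1225 km/s.
Second burn Δv₂ = |v₂ − v_p| = 0.9595 km/s.
Δv = Δv₁ + Δv₂ = 0.6009 + 0.9595 = 1.560 km/s.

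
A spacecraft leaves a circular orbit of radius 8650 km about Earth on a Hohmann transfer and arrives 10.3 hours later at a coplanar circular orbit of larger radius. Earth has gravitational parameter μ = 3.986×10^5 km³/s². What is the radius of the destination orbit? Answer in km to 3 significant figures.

Transfer time t = 10.3 hours = 37080 s, and t = π√(a_t³/μ).
So a_t = (μ t²/π²)^(1/3) = (3.986×10^5 × (37080)² / π²)^(1/3) = 38151 km.
Since a_t = (r₁ + r₂)/2, r₂ = 2a_t − r₁ = 2×38151 − 8650 = 67652 km.

r₂ = 67700 km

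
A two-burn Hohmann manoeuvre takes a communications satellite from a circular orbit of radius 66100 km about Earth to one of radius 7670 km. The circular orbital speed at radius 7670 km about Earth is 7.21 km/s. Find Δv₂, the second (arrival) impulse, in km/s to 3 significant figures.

From the circular-orbit relation v² = μ/r at r = 7670 km: μ = v²r = (7.21)² × 7670 = 3.98718×10^5 km³/s².
Transfer-ellipse semi-major axis a_t = (r₁ + r₂)/2 = (66100 + 7670)/2 = 36885 km.
On the circular orbit at r = 7670 km, v_c = √(μ/r) = 7.210 km/s.
Vis-viva on the transfer ellipse at r = 7670 km gives v_t = √[μ(2/r − 1/a_t)] = 9.652 km/s.
Δv₂ = |v_t − v_c| = |9.652 − 7.210| = 2.442 km/s.

Δv₂ = 2.44 km/s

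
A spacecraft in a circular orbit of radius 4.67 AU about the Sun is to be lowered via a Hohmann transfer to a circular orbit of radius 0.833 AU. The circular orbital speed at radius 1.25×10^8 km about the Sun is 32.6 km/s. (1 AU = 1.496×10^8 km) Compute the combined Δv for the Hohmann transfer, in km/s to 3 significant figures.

Δv = 16.1 km/s

From the circular-orbit relation v² = μ/r at r = 1.25×10^8 km: μ = v²r = (32.6)² × 1.25×10^8 = 1.32845×10^11 km³/s².
In km: r₁ = 4.67 × 1.496×10^8 = 6.98632×10^8 km; r₂ = 0.833 × 1.496×10^8 = 1.246168×10^8 km.
Transfer-ellipse semi-major axis a_t = (r₁ + r₂)/2 = (6.98632×10^8 + 1.246168×10^8)/2 = 4.116244×10^8 km.
Circular speed at r₁: v₁ = √(μ/r₁) = √(1.32845×10^11/6.98632×10^8) = 13.789 km/s.
On the transfer ellipse at r₁, v² = μ(2/r − 1/a) gives v_a = √[μ(2/r₁ − 1/a_t)] = 7.5873 km/s.
First burn Δv₁ = |v_a − v₁| = 6.202 km/s.
Circular speed at r₂: v₂ = √(μ/r₂) = 32.650 km/s.
Transfer-orbit speed at r₂: v_p = √[μ(2/r₂ − 1/a_t)] = 42.536 km/s.
Second burn Δv₂ = |v₂ − v_p| = 9.886 km/s.
Total Δv = Δv₁ + Δv₂ = 16.09 km/s.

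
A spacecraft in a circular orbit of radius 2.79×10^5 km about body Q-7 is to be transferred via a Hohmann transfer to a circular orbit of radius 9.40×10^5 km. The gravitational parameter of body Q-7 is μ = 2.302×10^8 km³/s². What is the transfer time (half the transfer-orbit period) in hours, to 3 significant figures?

Semi-major axis of the transfer orbit: a_t = (2.790×10^5 + 9.400×10^5)/2 = 6.095×10^5 km.
Transfer time t = π√(a_t³/μ) = π√((6.095×10^5)³ / 2.302×10^8) = 98530 s.
Converting: 98530 s ÷ 3600 s/hour = 27.4 hours.

t = 27.4 hours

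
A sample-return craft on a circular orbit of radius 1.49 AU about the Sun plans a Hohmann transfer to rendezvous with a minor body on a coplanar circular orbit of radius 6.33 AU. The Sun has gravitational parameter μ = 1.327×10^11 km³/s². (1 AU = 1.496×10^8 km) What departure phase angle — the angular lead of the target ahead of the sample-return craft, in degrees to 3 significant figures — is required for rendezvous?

In km: r₁ = 1.49 × 1.496×10^8 = 2.22904×10^8 km; r₂ = 6.33 × 1.496×10^8 = 9.46968×10^8 km.
The Hohmann ellipse has a_t = (r₁ + r₂)/2 = 5.84936×10^8 km.
The half-period of the transfer ellipse is t = π√(a_t³/μ) = 1.220×10^8 s.
Target angular speed ω₂ = √(μ/r₂³) = 1.250×10^-8 rad/s.
Angle swept by the target during transfer: ω₂·t = 1.525 rad = 87.38°.
The sample-return craft traverses 180° on the transfer ellipse, so the target must lead by 180° − 87.38° = 92.6°.

φ = 92.6°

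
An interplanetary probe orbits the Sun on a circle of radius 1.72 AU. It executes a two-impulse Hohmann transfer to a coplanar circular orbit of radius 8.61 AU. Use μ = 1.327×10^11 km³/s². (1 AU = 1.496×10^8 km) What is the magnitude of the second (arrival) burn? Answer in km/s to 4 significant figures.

In km: r₁ = 1.72 × 1.496×10^8 = 2.57312×10^8 km; r₂ = 8.61 × 1.496×10^8 = 1.288056×10^9 km.
Semi-major axis of the transfer orbit: a_t = (2.57312×10^8 + 1.288056×10^9)/2 = 7.72684×10^8 km.
Circular speed at r = 1.288056×10^9 km: v_c = √(μ/r) = 10.15 km/s.
Vis-viva on the transfer ellipse at r = 1.288056×10^9 km gives v_t = √[μ(2/r − 1/a_t)] = 5.857 km/s.
Δv₂ = |v_t − v_c| = |5.857 − 10.15| = 4.293 km/s.

Δv₂ = 4.293 km/s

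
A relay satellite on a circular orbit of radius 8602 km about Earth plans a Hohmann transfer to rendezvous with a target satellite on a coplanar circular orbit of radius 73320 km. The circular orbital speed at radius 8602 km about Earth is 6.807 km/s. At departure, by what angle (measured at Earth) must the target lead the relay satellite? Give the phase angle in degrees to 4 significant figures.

From the circular-orbit relation v² = μ/r at r = 8602 km: μ = v²r = (6.807)² × 8602 = 3.98576×10^5 km³/s².
The Hohmann ellipse has a_t = (r₁ + r₂)/2 = 40961 km.
Transfer time t = π√(a_t³/μ) = 41252 s.
Target angular speed ω₂ = √(μ/r₂³) = 3.1800×10^-5 rad/s.
Angle swept by the target during transfer: ω₂·t = 1.3118 rad = 75.16°.
The relay satellite traverses 180° on the transfer ellipse, so the target must lead by 180° − 75.16° = 104.8°.

φ = 104.8°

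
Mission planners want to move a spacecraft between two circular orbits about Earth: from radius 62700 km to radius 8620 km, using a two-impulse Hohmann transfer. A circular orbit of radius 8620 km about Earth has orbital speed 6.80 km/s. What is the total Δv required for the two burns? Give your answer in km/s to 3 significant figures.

From the circular-orbit relation v² = μ/r at r = 8620 km: μ = v²r = (6.80)² × 8620 = 3.98589×10^5 km³/s².
The Hohmann ellipse has a_t = (r₁ + r₂)/2 = 35660 km.
At r₁ the circular-orbit speed is v₁ = √(μ/r₁) = 2.5213 km/s.
Transfer-orbit speed at r₁ (vis-viva equation): v_a = √[μ(2/r₁ − 1/a_t)] = 1.2396 km/s.
First burn Δv₁ = |v_a − v₁| = 1.28170 km/s.
At r₂, v₂ = √(μ/r₂) = 6.80000 km/s.
Transfer-orbit speed at r₂: v_p = √[μ(2/r₂ − 1/a_t)] = 9.01679 km/s.
Second burn Δv₂ = |v₂ − v_p| = 2.21679 km/s.
Total Δv = Δv₁ + Δv₂ = 3.498 km/s.

Δv = 3.50 km/s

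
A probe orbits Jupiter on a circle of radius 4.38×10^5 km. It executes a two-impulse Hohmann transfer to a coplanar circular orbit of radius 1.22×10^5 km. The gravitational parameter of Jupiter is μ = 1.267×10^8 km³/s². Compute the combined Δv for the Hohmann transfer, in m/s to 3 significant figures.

Δv = 13900 m/s

Semi-major axis of the transfer orbit: a_t = (4.380×10^5 + 1.220×10^5)/2 = 2.800×10^5 km.
At r₁ the circular-orbit speed is v₁ = √(μ/r₁) = 17.008 km/s.
Transfer-orbit speed at r₁ (v² = μ(2/r − 1/a)): v_a = √[μ(2/r₁ − 1/a_t)] = 11.227 km/s.
First burn Δv₁ = |v_a − v₁| = 5.781 km/s.
Circular speed at r₂: v₂ = √(μ/r₂) = 32.23 km/s.
Transfer-orbit speed at r₂: v_p = √[μ(2/r₂ − 1/a_t)] = 40.31 km/s.
Second burn Δv₂ = |v₂ − v_p| = 8.080 km/s.
Δv = Δv₁ + Δv₂ = 5.781 + 8.080 = 13.86 km/s.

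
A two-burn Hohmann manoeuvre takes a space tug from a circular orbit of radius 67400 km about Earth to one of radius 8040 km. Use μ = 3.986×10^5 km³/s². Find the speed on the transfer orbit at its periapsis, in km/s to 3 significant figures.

The Hohmann ellipse has a_t = (r₁ + r₂)/2 = 37720 km.
At periapsis, r = 8040 km.
From the vis-viva equation, v = √[μ(2/r − 1/a_t)] = 9.412 km/s.

v = 9.41 km/s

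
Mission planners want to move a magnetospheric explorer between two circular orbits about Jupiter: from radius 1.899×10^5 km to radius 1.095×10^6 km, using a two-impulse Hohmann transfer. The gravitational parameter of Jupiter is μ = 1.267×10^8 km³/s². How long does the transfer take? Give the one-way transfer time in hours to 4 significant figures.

t = 39.92 hours

The Hohmann ellipse has a_t = (r₁ + r₂)/2 = 6.4245×10^5 km.
Transfer time t = π√(a_t³/μ) = π√((6.4245×10^5)³ / 1.267×10^8) = 1.437×10^5 s.
Converting: 1.437×10^5 s ÷ 3600 s/hour = 39.92 hours.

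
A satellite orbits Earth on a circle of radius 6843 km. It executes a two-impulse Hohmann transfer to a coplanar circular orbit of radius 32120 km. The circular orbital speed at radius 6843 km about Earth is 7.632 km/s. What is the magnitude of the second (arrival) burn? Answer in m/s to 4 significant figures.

From the circular-orbit relation v² = μ/r at r = 6843 km: μ = v²r = (7.632)² × 6843 = 3.98587×10^5 km³/s².
Semi-major axis of the transfer orbit: a_t = (6843 + 32120)/2 = 19481.5 km.
Circular speed at r = 32120 km: v_c = √(μ/r) = 3.523 km/s.
Transfer-orbit speed at the same r (vis-viva, a = a_t): v_t = √[μ(2/r − 1/a_t)] = 2.088 km/s.
Δv₂ = |v_t − v_c| = |2.088 − 3.523| = 1.435 km/s.

Δv₂ = 1435 m/s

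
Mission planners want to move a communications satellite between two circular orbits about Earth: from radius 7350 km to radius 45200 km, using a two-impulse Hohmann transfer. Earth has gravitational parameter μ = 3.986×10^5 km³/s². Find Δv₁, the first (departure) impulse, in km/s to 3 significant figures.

Semi-major axis of the transfer orbit: a_t = (7350 + 45200)/2 = 26275 km.
On the circular orbit at r = 7350 km, v_c = √(μ/r) = 7.364 km/s.
Transfer-orbit speed at the same r (vis-viva, a = a_t): v_t = √[μ(2/r − 1/a_t)] = 9.659 km/s.
Δv₁ = |v_t − v_c| = |9.659 − 7.364| = 2.295 km/s.

Δv₁ = 2.29 km/s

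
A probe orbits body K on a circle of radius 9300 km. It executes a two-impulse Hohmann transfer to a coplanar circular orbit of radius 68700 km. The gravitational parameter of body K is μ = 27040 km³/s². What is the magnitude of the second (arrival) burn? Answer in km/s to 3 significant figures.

Transfer-ellipse semi-major axis a_t = (r₁ + r₂)/2 = (9300 + 68700)/2 = 39000 km.
On the circular orbit at r = 68700 km, v_c = √(μ/r) = 0.6274 km/s.
Transfer-orbit speed at the same r (vis-viva, a = a_t): v_t = √[μ(2/r − 1/a_t)] = 0.3064 km/s.
Δv₂ = |v_t − v_c| = |0.3064 − 0.6274| = 0.3210 km/s.

Δv₂ = 0.321 km/s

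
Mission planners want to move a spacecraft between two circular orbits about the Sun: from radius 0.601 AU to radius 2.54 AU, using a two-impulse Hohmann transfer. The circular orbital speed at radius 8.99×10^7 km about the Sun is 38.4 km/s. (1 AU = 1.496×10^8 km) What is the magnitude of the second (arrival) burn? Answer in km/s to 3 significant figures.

From the circular-orbit relation v² = μ/r at r = 8.99×10^7 km: μ = v²r = (38.4)² × 8.99×10^7 = 1.32563×10^11 km³/s².
In km: r₁ = 0.601 × 1.496×10^8 = 8.99096×10^7 km; r₂ = 2.54 × 1.496×10^8 = 3.79984×10^8 km.
Semi-major axis of the transfer orbit: a_t = (8.99096×10^7 + 3.79984×10^8)/2 = 2.349468×10^8 km.
Circular speed at r = 3.79984×10^8 km: v_c = √(μ/r) = 18.678 km/s.
Vis-viva on the transfer ellipse at r = 3.79984×10^8 km gives v_t = √[μ(2/r − 1/a_t)] = 11.554 km/s.
Δv₂ = |v_t − v_c| = |11.554 − 18.678| = 7.124 km/s.

Δv₂ = 7.12 km/s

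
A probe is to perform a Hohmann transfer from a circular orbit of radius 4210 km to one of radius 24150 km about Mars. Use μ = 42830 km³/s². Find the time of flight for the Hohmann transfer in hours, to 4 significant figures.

Transfer-ellipse semi-major axis a_t = (r₁ + r₂)/2 = (4210 + 24150)/2 = 14180 km.
By Kepler's third law the transfer-orbit period is T = 2π√(a_t³/μ), so t = T/2 = 25632 s.
Converting: 25632 s ÷ 3600 s/hour = 7.120 hours.

t = 7.120 hours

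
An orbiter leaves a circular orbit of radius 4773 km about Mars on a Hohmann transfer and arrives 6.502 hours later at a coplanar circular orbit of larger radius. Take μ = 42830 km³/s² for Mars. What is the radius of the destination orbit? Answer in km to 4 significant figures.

r₂ = 21920 km

Transfer time t = 6.502 hours = 23407.2 s, and t = π√(a_t³/μ).
So a_t = (μ t²/π²)^(1/3) = (42830 × (23407.2)² / π²)^(1/3) = 13347 km.
Since a_t = (r₁ + r₂)/2, r₂ = 2a_t − r₁ = 2×13347 − 4773 = 21921 km.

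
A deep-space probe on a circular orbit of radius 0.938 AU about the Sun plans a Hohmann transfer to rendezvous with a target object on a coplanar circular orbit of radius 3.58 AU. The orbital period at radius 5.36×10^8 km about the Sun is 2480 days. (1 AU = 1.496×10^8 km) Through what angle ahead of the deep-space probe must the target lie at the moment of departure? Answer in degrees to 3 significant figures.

φ = 89.8°

From Kepler's third law T² = 4π²r³/μ at r = 5.36×10^8 km, T = 2480 days = 2480 × 86400 s = 2.14272×10^8 s: μ = 4π²r³/T² = 1.32411×10^11 km³/s².
In km: r₁ = 0.938 × 1.496×10^8 = 1.403248×10^8 km; r₂ = 3.58 × 1.496×10^8 = 5.35568×10^8 km.
The Hohmann ellipse has a_t = (r₁ + r₂)/2 = 3.379464×10^8 km.
Transfer time t = π√(a_t³/μ) = 5.3636×10^7 s.
Target angular speed ω₂ = √(μ/r₂³) = 2.9359×10^-8 rad/s.
Angle swept by the target during transfer: ω₂·t = 1.5747 rad = 90.22°.
Arrival is 180° from departure on the ellipse, so φ = 180° − 90.22° = 89.8°.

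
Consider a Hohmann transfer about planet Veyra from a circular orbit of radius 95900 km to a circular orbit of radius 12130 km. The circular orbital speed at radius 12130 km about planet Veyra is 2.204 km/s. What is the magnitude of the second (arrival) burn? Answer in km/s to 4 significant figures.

From the circular-orbit relation v² = μ/r at r = 12130 km: μ = v²r = (2.204)² × 12130 = 58922.9 km³/s².
The Hohmann ellipse has a_t = (r₁ + r₂)/2 = 54015 km.
Circular speed at r = 12130 km: v_c = √(μ/r) = 2.2040 km/s.
Vis-viva on the transfer ellipse at r = 12130 km gives v_t = √[μ(2/r − 1/a_t)] = 2.9367 km/s.
Δv₂ = |v_t − v_c| = |2.9367 − 2.2040| = 0.7327 km/s.

Δv₂ = 0.7327 km/s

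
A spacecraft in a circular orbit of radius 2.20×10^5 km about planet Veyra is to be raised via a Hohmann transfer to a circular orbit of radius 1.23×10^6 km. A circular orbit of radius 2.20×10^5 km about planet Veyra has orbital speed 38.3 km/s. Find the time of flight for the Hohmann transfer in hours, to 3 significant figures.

t = 30.0 hours

From the circular-orbit relation v² = μ/r at r = 2.20×10^5 km: μ = v²r = (38.3)² × 2.20×10^5 = 3.22716×10^8 km³/s².
Semi-major axis of the transfer orbit: a_t = (2.200×10^5 + 1.230×10^6)/2 = 7.250×10^5 km.
Transfer time t = π√(a_t³/μ) = π√((7.250×10^5)³ / 3.22716×10^8) = 1.080×10^5 s.
Converting: 1.080×10^5 s ÷ 3600 s/hour = 30.0 hours.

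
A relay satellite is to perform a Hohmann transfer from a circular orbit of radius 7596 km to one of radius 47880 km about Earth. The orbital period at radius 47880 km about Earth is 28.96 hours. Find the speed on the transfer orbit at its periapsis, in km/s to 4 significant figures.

v = 9.518 km/s

From Kepler's third law T² = 4π²r³/μ at r = 47880 km, T = 28.96 hours = 28.96 × 3600 s = 1.04256×10^5 s: μ = 4π²r³/T² = 3.98676×10^5 km³/s².
The Hohmann ellipse has a_t = (r₁ + r₂)/2 = 27738 km.
The periapsis of the transfer ellipse is at r = 7596 km.
From the vis-viva equation, v = √[μ(2/r − 1/a_t)] = 9.518 km/s.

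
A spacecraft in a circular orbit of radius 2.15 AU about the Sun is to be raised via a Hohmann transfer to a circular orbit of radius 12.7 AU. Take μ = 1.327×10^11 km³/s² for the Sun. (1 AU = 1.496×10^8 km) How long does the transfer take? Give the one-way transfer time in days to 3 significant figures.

In km: r₁ = 2.15 × 1.496×10^8 = 3.2164×10^8 km; r₂ = 12.7 × 1.496×10^8 = 1.89992×10^9 km.
Semi-major axis of the transfer orbit: a_t = (3.2164×10^8 + 1.89992×10^9)/2 = 1.11078×10^9 km.
By Kepler's third law the transfer-orbit period is T = 2π√(a_t³/μ), so t = T/2 = 3.193×10^8 s.
Converting: 3.193×10^8 s ÷ 86400 s/day = 3700 days.

t = 3700 days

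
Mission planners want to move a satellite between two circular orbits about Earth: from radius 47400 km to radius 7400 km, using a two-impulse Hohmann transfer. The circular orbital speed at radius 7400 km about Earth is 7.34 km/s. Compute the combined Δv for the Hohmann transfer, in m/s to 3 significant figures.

From the circular-orbit relation v² = μ/r at r = 7400 km: μ = v²r = (7.34)² × 7400 = 3.98679×10^5 km³/s².
The Hohmann ellipse has a_t = (r₁ + r₂)/2 = 27400 km.
Circular speed at r₁: v₁ = √(μ/r₁) = √(3.98679×10^5/47400) = 2.900 km/s.
Transfer-orbit speed at r₁ (vis-viva equation): v_a = √[μ(2/r₁ − 1/a_t)] = 1.507 km/s.
First burn Δv₁ = |v_a − v₁| = 1.393 km/s.
Circular speed at r₂: v₂ = √(μ/r₂) = 7.340 km/s.
Transfer-orbit speed at r₂: v_p = √[μ(2/r₂ − 1/a_t)] = 9.654 km/s.
Second burn Δv₂ = |v₂ − v_p| = 2.314 km/s.
Δv = Δv₁ + Δv₂ = 1.393 + 2.314 = 3.707 km/s.

Δv = 3710 m/s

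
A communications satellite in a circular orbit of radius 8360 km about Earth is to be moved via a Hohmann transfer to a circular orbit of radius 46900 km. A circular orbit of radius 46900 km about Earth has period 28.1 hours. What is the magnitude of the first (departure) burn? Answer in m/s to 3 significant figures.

Δv₁ = 2090 m/s

From Kepler's third law T² = 4π²r³/μ at r = 46900 km, T = 28.1 hours = 28.1 × 3600 s = 1.0116×10^5 s: μ = 4π²r³/T² = 3.97979×10^5 km³/s².
Transfer-ellipse semi-major axis a_t = (r₁ + r₂)/2 = (8360 + 46900)/2 = 27630 km.
On the circular orbit at r = 8360 km, v_c = √(μ/r) = 6.89965 km/s.
Transfer-orbit speed at the same r (vis-viva, a = a_t): v_t = √[μ(2/r − 1/a_t)] = 8.98924 km/s.
Δv₁ = |v_t − v_c| = |8.98924 − 6.89965| = 2.090 km/s.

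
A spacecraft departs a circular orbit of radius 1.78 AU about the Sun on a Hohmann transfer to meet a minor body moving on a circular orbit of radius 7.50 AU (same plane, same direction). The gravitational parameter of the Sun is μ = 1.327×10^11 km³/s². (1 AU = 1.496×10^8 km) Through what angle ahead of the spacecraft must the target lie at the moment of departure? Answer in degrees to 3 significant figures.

In km: r₁ = 1.78 × 1.496×10^8 = 2.66288×10^8 km; r₂ = 7.50 × 1.496×10^8 = 1.122×10^9 km.
The Hohmann ellipse has a_t = (r₁ + r₂)/2 = 6.94144×10^8 km.
The half-period of the transfer ellipse is t = π√(a_t³/μ) = 1.5772×10^8 s.
Target angular speed ω₂ = √(μ/r₂³) = 9.6927×10^-9 rad/s.
Angle swept by the target during transfer: ω₂·t = 1.5287 rad = 87.59°.
Arrival is 180° from departure on the ellipse, so φ = 180° − 87.59° = 92.4°.

φ = 92.4°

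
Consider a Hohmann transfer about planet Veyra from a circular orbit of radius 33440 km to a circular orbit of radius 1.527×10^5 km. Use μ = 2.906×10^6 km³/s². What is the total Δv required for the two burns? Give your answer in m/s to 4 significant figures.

Δv = 4366 m/s

The Hohmann ellipse has a_t = (r₁ + r₂)/2 = 93070 km.
Circular speed at r₁: v₁ = √(μ/r₁) = √(2.906×10^6/33440) = 9.32212 km/s.
On the transfer ellipse at r₁, vis-viva gives v_p = √[μ(2/r₁ − 1/a_t)] = 11.9407 km/s.
First burn Δv₁ = |v_p − v₁| = 2.6186 km/s.
Circular speed at r₂: v₂ = √(μ/r₂) = 4.3624 km/s.
Transfer-orbit speed at r₂: v_a = √[μ(2/r₂ − 1/a_t)] = 2.6149 km/s.
Second burn Δv₂ = |v₂ − v_a| = 1.7475 km/s.
Δv = Δv₁ + Δv₂ = 2.6186 + 1.7475 = 4.366 km/s.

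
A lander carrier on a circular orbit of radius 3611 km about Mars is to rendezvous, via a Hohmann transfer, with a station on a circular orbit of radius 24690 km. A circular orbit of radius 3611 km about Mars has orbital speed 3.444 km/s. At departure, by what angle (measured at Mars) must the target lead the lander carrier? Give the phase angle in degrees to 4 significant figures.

φ = 101.9°

From the circular-orbit relation v² = μ/r at r = 3611 km: μ = v²r = (3.444)² × 3611 = 42830.6 km³/s².
Semi-major axis of the transfer orbit: a_t = (3611 + 24690)/2 = 14150.5 km.
Transfer time t = π√(a_t³/μ) = 25550 s.
Target angular speed ω₂ = √(μ/r₂³) = 5.335×10^-5 rad/s.
Angle swept by the target during transfer: ω₂·t = 1.3631 rad = 78.10°.
The lander carrier traverses 180° on the transfer ellipse, so the target must lead by 180° − 78.10° = 101.9°.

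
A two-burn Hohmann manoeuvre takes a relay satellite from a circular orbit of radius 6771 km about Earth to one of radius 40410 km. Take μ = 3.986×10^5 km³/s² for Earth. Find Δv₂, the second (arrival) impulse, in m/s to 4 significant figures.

The Hohmann ellipse has a_t = (r₁ + r₂)/2 = 23590.5 km.
Circular speed at r = 40410 km: v_c = √(μ/r) = 3.141 km/s.
Vis-viva on the transfer ellipse at r = 40410 km gives v_t = √[μ(2/r − 1/a_t)] = 1.683 km/s.
Δv₂ = |v_t − v_c| = |1.683 − 3.141| = 1.458 km/s.

Δv₂ = 1458 m/s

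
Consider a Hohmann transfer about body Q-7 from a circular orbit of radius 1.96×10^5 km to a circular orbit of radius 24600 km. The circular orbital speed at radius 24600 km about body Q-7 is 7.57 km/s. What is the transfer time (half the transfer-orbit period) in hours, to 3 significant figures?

From the circular-orbit relation v² = μ/r at r = 24600 km: μ = v²r = (7.57)² × 24600 = 1.40970×10^6 km³/s².
The Hohmann ellipse has a_t = (r₁ + r₂)/2 = 1.103×10^5 km.
Half the transfer-orbit period gives t = π√(a_t³/μ) = 96930 s.
Converting: 96930 s ÷ 3600 s/hour = 26.9 hours.

t = 26.9 hours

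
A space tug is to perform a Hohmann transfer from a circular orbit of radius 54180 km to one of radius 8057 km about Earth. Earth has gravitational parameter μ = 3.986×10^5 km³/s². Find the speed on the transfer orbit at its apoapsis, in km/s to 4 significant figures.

v = 1.380 km/s

The Hohmann ellipse has a_t = (r₁ + r₂)/2 = 31118.5 km.
The apoapsis of the transfer ellipse is at r = 54180 km.
Vis-viva: v = √[μ(2/r − 1/a_t)] = √[3.986×10^5 × (2/54180 − 1/31118.5)] = 1.380 km/s.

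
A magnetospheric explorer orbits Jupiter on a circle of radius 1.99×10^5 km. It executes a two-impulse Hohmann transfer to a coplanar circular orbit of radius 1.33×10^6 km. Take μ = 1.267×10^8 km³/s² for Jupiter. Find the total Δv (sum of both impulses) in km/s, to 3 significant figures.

Δv = 12.8 km/s

Semi-major axis of the transfer orbit: a_t = (1.990×10^5 + 1.330×10^6)/2 = 7.645×10^5 km.
At r₁ the circular-orbit speed is v₁ = √(μ/r₁) = 25.2326 km/s.
Transfer-orbit speed at r₁ (v² = μ(2/r − 1/a)): v_p = √[μ(2/r₁ − 1/a_t)] = 33.2812 km/s.
First burn Δv₁ = |v_p − v₁| = 8.049 km/s.
At r₂, v₂ = √(μ/r₂) = 9.7603 km/s.
Transfer-orbit speed at r₂: v_a = √[μ(2/r₂ − 1/a_t)] = 4.9797 km/s.
Second burn Δv₂ = |v₂ − v_a| = 4.781 km/s.
Total Δv = Δv₁ + Δv₂ = 12.83 km/s.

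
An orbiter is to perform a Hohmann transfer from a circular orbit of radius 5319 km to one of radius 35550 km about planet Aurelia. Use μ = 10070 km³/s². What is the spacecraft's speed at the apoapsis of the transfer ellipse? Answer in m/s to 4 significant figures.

v = 271.5 m/s

Semi-major axis of the transfer orbit: a_t = (5319 + 35550)/2 = 20434.5 km.
The apoapsis of the transfer ellipse is at r = 35550 km.
Applying v² = μ(2/r − 1/a_t): v = 0.2715 km/s.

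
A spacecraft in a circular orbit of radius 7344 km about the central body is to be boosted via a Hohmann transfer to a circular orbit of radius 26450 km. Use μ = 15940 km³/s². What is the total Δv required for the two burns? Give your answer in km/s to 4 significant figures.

Semi-major axis of the transfer orbit: a_t = (7344 + 26450)/2 = 16897 km.
Circular speed at r₁: v₁ = √(μ/r₁) = √(15940/7344) = 1.473 km/s.
Transfer-orbit speed at r₁ (vis-viva equation): v_p = √[μ(2/r₁ − 1/a_t)] = 1.843 km/s.
First burn Δv₁ = |v_p − v₁| = 0.3700 km/s.
Circular speed at r₂: v₂ = √(μ/r₂) = 0.7763 km/s.
Transfer-orbit speed at r₂: v_a = √[μ(2/r₂ − 1/a_t)] = 0.5118 km/s.
Second burn Δv₂ = |v₂ − v_a| = 0.2645 km/s.
Total Δv = Δv₁ + Δv₂ = 0.6345 km/s.

Δv = 0.6345 km/s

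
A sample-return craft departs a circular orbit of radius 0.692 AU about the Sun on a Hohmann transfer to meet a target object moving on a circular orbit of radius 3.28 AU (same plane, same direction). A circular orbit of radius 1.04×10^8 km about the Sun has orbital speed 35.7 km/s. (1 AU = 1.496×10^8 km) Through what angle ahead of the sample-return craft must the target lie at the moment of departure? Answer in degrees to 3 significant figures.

From the circular-orbit relation v² = μ/r at r = 1.04×10^8 km: μ = v²r = (35.7)² × 1.04×10^8 = 1.32547×10^11 km³/s².
In km: r₁ = 0.692 × 1.496×10^8 = 1.035232×10^8 km; r₂ = 3.28 × 1.496×10^8 = 4.90688×10^8 km.
The Hohmann ellipse has a_t = (r₁ + r₂)/2 = 2.971056×10^8 km.
Transfer time t = π√(a_t³/μ) = 4.4191×10^7 s.
Target angular speed ω₂ = √(μ/r₂³) = 3.3495×10^-8 rad/s.
Angle swept by the target during transfer: ω₂·t = 1.4802 rad = 84.81°.
The sample-return craft traverses 180° on the transfer ellipse, so the target must lead by 180° − 84.81° = 95.2°.

φ = 95.2°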